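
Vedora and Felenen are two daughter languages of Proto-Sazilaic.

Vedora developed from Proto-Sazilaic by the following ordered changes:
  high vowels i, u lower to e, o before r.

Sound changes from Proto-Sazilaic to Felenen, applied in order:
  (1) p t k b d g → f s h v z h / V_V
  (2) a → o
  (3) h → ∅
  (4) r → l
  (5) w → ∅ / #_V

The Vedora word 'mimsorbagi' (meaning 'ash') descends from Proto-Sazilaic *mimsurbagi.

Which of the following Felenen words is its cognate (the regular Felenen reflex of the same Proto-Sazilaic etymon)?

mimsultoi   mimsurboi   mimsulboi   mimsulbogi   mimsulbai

mimsulboi

Felenen: start from *mimsurbagi.
  rule 1 (intervocalic lenition): mimsurbagi → mimsurbahi
  rule 2 (vowel merger): mimsurbahi → mimsurbohi
  rule 3 (h-loss): mimsurbohi → mimsurboi
  rule 4 (unconditioned shift): mimsurboi → mimsulboi
  rule 5: no change — mimsulboi
  ⇒ Felenen mimsulboi
The other candidates each miss or misapply at least one Felenen change.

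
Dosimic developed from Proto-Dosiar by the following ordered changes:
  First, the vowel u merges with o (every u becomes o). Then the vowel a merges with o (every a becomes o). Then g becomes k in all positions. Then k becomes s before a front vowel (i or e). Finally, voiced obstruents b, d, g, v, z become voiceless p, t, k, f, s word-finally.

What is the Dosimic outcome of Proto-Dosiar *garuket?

Dosimic: *garuket > garoket > goroket > koroket > koroset  (by vowel merger, vowel merger, unconditioned shift, palatalisation)

koroset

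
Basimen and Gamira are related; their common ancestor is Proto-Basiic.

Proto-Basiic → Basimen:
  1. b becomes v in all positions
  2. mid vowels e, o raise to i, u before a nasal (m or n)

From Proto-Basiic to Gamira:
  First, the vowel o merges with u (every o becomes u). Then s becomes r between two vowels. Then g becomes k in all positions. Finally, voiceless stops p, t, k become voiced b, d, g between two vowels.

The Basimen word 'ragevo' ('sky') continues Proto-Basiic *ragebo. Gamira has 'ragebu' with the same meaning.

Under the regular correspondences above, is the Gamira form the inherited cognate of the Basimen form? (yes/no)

yes

Derive the expected Gamira reflex of *ragebo:
Gamira: start from *ragebo.
  rule 1 (vowel merger): ragebo → ragebu
  rule 2: no change — ragebu
  rule 3 (unconditioned shift): ragebu → rakebu
  rule 4 (intervocalic voicing): rakebu → ragebu
  ⇒ Gamira ragebu
Gamira 'ragebu' matches the regular reflex exactly, so the pair is cognate.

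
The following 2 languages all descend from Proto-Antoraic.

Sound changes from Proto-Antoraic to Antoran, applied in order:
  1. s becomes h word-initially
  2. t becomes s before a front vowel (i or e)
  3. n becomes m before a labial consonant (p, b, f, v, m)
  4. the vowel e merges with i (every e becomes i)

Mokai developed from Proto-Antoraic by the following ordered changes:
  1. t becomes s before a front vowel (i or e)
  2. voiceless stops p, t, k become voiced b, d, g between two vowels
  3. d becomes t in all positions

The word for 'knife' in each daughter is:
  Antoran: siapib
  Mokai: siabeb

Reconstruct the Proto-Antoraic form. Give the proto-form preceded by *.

Position 1: Antoran has s, Mokai has s. Taking the neighbouring segments as reconstructed: Antoran s can only go back to *t; Mokai s could go back to *t or *s — the one source consistent with every daughter is *t.
Position 4: Antoran has p, Mokai has b. Antoran preserves p here (none of its changes turn any other segment into p), so the proto-segment is *p.
Position 5: Antoran has i, Mokai has e. Mokai preserves e here (none of its changes turn any other segment into e), so the proto-segment is *e.
The remaining positions agree across the daughters. Check the candidate against every language:
Antoran: *tiapeb > siapeb > siapib  (by palatalisation, vowel merger)
Mokai: *tiapeb > siapeb > siabeb  (by palatalisation, intervocalic voicing)
No other proto-form is consistent with every reflex, so the reconstruction is *tiapeb.

*tiapeb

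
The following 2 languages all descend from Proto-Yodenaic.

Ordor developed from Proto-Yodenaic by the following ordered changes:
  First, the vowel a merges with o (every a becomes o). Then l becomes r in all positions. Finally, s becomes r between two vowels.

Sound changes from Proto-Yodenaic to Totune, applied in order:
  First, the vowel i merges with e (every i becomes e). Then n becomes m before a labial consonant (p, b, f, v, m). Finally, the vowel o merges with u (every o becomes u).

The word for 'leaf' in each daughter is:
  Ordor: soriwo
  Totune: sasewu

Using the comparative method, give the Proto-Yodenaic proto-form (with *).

*sasiwo

Position 3: Ordor has r, Totune has s. Totune preserves s here (none of its changes turn any other segment into s), so the proto-segment is *s.
Position 6: Ordor has o, Totune has u. Taking the neighbouring segments as reconstructed: Ordor o could go back to *a or *o; Totune u could go back to *o or *u — the one source consistent with every daughter is *o.
Position 2: Ordor has o, Totune has a. Totune preserves a here (none of its changes turn any other segment into a), so the proto-segment is *a.
Continuing position by position gives *sasiwo; check it forward:
Ordor: start from *sasiwo.
  rule 1 (vowel merger): sasiwo → sosiwo
  rule 2: no change — sosiwo
  rule 3 (rhotacism): sosiwo → soriwo
  ⇒ Ordor soriwo
Totune: start from *sasiwo.
  rule 1 (vowel merger): sasiwo → sasewo
  rule 2: no change — sasewo
  rule 3 (vowel merger): sasewo → sasewu
  ⇒ Totune sasewu
No other proto-form is consistent with every reflex, so the reconstruction is *sasiwo.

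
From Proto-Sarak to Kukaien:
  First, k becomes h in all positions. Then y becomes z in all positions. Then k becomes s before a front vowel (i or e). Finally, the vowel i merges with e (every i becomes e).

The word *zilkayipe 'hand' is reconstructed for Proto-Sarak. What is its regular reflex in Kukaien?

zelhazepe

Kukaien: *zilkayipe > zilhayipe > zilhazipe > zelhazepe  (by unconditioned shift, unconditioned shift, vowel merger)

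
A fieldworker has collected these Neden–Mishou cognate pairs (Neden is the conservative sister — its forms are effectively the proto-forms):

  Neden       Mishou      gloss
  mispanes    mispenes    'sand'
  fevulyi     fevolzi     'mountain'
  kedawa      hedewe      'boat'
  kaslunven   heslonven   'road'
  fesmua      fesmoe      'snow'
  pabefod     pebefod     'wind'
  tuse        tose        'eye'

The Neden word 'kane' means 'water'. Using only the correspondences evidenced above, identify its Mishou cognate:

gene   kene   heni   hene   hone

kaslunven ~ heslonven — Neden k corresponds to Mishou h word-initially before a back vowel.
mispanes ~ mispenes — Neden a corresponds to Mishou e after a consonant, before a nasal.
Applying these to Neden 'kane':
  kane → hane   (k→h word-initially before a back vowel)
  hane → hene   (a→e after a consonant, before a nasal)
So the Mishou cognate is 'hene'.

hene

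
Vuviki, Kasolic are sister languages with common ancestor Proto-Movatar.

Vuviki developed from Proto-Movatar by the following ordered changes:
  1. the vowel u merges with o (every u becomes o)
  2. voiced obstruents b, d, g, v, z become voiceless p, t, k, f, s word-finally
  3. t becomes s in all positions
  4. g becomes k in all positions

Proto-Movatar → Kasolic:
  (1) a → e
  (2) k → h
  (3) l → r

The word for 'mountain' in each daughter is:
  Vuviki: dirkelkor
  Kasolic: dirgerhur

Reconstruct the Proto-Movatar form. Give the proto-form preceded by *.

Position 7: Vuviki has k, Kasolic has h. Taking the neighbouring segments as reconstructed: Vuviki k could go back to *k or *g; Kasolic h could go back to *k or *h — the one source consistent with every daughter is *k.
Position 6: Vuviki has l, Kasolic has r. Vuviki preserves l here (none of its changes turn any other segment into l), so the proto-segment is *l.
Position 8: Vuviki has o, Kasolic has u. Kasolic preserves u here (none of its changes turn any other segment into u), so the proto-segment is *u.
Continuing position by position gives *dirgelkur; check it forward:
Vuviki: *dirgelkur > dirgelkor > dirkelkor  (by vowel merger, unconditioned shift)
Kasolic: *dirgelkur > dirgelhur > dirgerhur  (by unconditioned shift, unconditioned shift)
No other proto-form is consistent with every reflex, so the reconstruction is *dirgelkur.

*dirgelkur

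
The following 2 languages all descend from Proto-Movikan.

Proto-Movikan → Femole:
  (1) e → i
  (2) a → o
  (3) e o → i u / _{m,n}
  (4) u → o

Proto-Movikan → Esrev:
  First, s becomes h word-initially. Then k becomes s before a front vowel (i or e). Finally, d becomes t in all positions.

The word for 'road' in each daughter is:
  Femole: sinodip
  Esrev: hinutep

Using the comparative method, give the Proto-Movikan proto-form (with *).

Position 4: Femole has o, Esrev has u. Esrev preserves u here (none of its changes turn any other segment into u), so the proto-segment is *u.
Position 6: Femole has i, Esrev has e. Esrev preserves e here (none of its changes turn any other segment into e), so the proto-segment is *e.
Position 5: Femole has d, Esrev has t. Femole preserves d here (none of its changes turn any other segment into d), so the proto-segment is *d.
This points to *sinudep. Verify forward in each daughter:
Femole: start from *sinudep.
  rule 1 (vowel merger): sinudep → sinudip
  rule 2: no change — sinudip
  rule 3: no change — sinudip
  rule 4 (vowel merger): sinudip → sinodip
  ⇒ Femole sinodip
Esrev: *sinudep
  sinudep → hinudep   [debuccalisation]
  hinudep (rule 2 does not apply)
  hinudep → hinutep   [unconditioned shift]
  giving Esrev hinutep.
*sinudep is the unique common source.

*sinudep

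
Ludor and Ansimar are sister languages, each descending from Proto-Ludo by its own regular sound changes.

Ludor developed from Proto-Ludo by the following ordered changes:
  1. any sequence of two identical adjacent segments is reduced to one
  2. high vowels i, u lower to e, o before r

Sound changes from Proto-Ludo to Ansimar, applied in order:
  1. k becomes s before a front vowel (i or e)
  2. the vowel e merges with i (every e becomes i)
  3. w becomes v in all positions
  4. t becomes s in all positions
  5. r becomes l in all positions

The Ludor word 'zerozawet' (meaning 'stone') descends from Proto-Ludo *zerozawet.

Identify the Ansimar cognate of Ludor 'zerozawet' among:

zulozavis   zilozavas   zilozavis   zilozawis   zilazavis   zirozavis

Ansimar: *zerozawet > zirozawit > zirozavit > zirozavis > zilozavis  (by vowel merger, unconditioned shift, unconditioned shift, unconditioned shift)

zilozavis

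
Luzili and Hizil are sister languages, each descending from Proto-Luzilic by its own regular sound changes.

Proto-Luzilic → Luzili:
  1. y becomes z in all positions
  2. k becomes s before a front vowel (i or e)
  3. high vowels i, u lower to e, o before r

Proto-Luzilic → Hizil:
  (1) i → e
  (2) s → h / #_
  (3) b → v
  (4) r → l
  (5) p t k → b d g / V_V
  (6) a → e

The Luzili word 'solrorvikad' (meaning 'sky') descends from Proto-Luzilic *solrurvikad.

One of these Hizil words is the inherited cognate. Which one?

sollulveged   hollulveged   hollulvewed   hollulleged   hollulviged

hollulveged

Hizil: start from *solrurvikad.
  rule 1 (vowel merger): solrurvikad → solrurvekad
  rule 2 (debuccalisation): solrurvekad → holrurvekad
  rule 3: no change — holrurvekad
  rule 4 (unconditioned shift): holrurvekad → hollulvekad
  rule 5 (intervocalic voicing): hollulvekad → hollulvegad
  rule 6 (vowel merger): hollulvegad → hollulveged
  ⇒ Hizil hollulveged
The other candidates each miss or misapply at least one Hizil change.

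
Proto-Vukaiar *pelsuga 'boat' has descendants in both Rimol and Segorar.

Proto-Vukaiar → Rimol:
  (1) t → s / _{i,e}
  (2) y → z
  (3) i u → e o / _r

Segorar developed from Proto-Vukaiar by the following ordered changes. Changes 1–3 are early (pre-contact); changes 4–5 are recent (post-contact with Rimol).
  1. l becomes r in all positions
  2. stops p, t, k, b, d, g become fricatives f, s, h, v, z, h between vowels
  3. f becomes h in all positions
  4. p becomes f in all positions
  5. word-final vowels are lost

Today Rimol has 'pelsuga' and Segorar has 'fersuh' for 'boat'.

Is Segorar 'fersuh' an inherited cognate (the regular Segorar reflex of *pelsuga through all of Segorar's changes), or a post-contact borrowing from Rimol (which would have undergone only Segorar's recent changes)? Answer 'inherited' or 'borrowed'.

If inherited, *pelsuga would pass through all of Segorar's changes:
Segorar: *pelsuga
  pelsuga → persuga   [unconditioned shift]
  persuga → persuha   [intervocalic lenition]
  persuha (rule 3 does not apply)
  persuha → fersuha   [unconditioned shift]
  fersuha → fersuh   [apocope]
  giving Segorar fersuh.
If borrowed from Rimol 'pelsuga' after the early changes, it would undergo only the recent ones:
  rule 4 (unconditioned shift): pelsuga → felsuga
  rule 5 (apocope): felsuga → felsug
  ⇒ as a loan: felsug
Segorar 'fersuh' matches the inherited outcome exactly, so it is an inherited cognate, not a loan.

inherited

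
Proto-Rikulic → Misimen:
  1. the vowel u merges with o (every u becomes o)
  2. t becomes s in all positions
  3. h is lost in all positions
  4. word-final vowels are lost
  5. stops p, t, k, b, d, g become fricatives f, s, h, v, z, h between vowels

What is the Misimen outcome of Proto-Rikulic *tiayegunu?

siayehon

Misimen: start from *tiayegunu.
  rule 1 (vowel merger): tiayegunu → tiayegono
  rule 2 (unconditioned shift): tiayegono → siayegono
  rule 3: no change — siayegono
  rule 4 (apocope): siayegono → siayegon
  rule 5 (intervocalic lenition): siayegon → siayehon
  ⇒ Misimen siayehon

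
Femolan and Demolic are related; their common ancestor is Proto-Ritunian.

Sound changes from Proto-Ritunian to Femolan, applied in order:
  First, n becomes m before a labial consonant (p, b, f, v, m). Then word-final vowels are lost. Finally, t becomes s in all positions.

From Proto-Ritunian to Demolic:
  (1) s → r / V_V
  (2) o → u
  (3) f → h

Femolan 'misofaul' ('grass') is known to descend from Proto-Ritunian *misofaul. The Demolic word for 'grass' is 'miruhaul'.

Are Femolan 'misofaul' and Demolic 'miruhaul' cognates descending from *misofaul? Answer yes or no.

Derive the expected Demolic reflex of *misofaul:
Demolic: *misofaul
  misofaul → mirofaul   [rhotacism]
  mirofaul → mirufaul   [vowel merger]
  mirufaul → miruhaul   [unconditioned shift]
  giving Demolic miruhaul.
Demolic 'miruhaul' matches the regular reflex exactly, so the pair is cognate.

yes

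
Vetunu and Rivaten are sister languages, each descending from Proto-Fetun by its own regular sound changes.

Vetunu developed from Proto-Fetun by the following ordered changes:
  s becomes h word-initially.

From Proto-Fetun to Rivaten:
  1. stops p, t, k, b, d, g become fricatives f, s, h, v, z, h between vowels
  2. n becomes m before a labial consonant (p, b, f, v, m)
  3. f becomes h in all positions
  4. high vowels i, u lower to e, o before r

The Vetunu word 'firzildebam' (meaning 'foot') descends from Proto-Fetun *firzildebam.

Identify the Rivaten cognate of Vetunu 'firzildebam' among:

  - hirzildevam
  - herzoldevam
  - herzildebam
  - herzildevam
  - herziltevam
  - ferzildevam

Rivaten: start from *firzildebam.
  rule 1 (intervocalic lenition): firzildebam → firzildevam
  rule 2: no change — firzildevam
  rule 3 (unconditioned shift): firzildevam → hirzildevam
  rule 4 (pre-rhotic lowering): hirzildevam → herzildevam
  ⇒ Rivaten herzildevam
Among the options, 'herzildevam' alone shows every Rivaten change applied in order.

herzildevam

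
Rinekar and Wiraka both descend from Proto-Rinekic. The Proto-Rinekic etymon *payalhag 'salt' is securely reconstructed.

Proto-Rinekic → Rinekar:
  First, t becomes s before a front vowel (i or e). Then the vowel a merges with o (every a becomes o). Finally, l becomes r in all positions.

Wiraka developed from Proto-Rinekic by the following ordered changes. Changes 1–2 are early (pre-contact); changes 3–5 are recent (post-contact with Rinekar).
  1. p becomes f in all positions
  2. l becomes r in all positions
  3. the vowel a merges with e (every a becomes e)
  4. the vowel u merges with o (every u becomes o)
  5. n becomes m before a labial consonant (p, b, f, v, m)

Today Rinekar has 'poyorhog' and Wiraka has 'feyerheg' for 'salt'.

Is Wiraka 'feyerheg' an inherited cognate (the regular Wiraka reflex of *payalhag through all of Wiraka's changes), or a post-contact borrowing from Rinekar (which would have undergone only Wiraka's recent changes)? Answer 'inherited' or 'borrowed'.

inherited

If inherited, *payalhag would pass through all of Wiraka's changes:
Wiraka: start from *payalhag.
  rule 1 (unconditioned shift): payalhag → fayalhag
  rule 2 (unconditioned shift): fayalhag → fayarhag
  rule 3 (vowel merger): fayarhag → feyerheg
  rule 4: no change — feyerheg
  rule 5: no change — feyerheg
  ⇒ Wiraka feyerheg
If borrowed from Rinekar 'poyorhog' after the early changes, it would undergo only the recent ones:
  rule 3 (vowel merger): no change (poyorhog)
  rule 4 (vowel merger): no change (poyorhog)
  rule 5 (nasal place assimilation): no change (poyorhog)
  ⇒ as a loan: poyorhog
Wiraka 'feyerheg' matches the inherited outcome exactly, so it is an inherited cognate, not a loan.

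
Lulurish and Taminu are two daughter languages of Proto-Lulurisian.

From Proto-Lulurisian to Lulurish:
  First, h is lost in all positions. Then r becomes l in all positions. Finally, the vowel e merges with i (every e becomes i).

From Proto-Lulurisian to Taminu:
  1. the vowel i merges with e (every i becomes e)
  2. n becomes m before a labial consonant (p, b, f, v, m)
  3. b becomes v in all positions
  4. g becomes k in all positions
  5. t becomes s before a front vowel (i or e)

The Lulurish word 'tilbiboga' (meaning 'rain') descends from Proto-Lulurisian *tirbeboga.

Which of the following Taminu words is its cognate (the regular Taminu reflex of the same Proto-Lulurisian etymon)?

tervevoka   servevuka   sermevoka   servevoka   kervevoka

Taminu: start from *tirbeboga.
  rule 1 (vowel merger): tirbeboga → terbeboga
  rule 2: no change — terbeboga
  rule 3 (unconditioned shift): terbeboga → tervevoga
  rule 4 (unconditioned shift): tervevoga → tervevoka
  rule 5 (palatalisation): tervevoka → servevoka
  ⇒ Taminu servevoka
Among the options, 'servevoka' alone shows every Taminu change applied in order.

servevoka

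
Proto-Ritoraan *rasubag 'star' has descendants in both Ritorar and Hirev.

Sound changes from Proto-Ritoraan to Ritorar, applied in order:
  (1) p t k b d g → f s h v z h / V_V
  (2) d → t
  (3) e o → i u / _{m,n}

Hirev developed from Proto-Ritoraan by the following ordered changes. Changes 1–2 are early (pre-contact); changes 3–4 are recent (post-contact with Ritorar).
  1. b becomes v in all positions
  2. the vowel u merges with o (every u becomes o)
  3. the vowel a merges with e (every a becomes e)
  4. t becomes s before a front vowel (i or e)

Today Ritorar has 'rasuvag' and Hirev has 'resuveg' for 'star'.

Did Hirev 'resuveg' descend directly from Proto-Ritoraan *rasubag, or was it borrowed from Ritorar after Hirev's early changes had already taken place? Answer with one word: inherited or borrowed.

If inherited, *rasubag would pass through all of Hirev's changes:
Hirev: *rasubag > rasuvag > rasovag > resoveg  (by unconditioned shift, vowel merger, vowel merger)
If borrowed from Ritorar 'rasuvag' after the early changes, it would undergo only the recent ones:
  rule 3 (vowel merger): rasuvag → resuveg
  rule 4 (palatalisation): no change (resuveg)
  ⇒ as a loan: resuveg
Hirev 'resuveg' matches the loan outcome 'resuveg', not the inherited 'resoveg' — it skipped the early Hirev changes, so it was borrowed from Ritorar.

borrowed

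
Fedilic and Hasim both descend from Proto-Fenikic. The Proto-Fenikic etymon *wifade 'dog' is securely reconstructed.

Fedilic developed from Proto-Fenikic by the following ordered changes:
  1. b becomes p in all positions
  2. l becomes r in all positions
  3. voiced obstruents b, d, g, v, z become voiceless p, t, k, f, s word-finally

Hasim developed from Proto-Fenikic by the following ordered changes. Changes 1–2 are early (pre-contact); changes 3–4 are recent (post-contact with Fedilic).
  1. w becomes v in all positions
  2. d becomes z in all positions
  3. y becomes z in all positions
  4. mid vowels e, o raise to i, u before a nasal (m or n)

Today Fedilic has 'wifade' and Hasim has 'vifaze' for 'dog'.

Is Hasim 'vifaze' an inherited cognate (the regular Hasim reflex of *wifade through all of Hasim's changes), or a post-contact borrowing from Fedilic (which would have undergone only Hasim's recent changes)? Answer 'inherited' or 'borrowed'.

If inherited, *wifade would pass through all of Hasim's changes:
Hasim: *wifade
  wifade → vifade   [unconditioned shift]
  vifade → vifaze   [unconditioned shift]
  vifaze (rule 3 does not apply)
  vifaze (rule 4 does not apply)
  giving Hasim vifaze.
If borrowed from Fedilic 'wifade' after the early changes, it would undergo only the recent ones:
  rule 3 (unconditioned shift): no change (wifade)
  rule 4 (pre-nasal raising): no change (wifade)
  ⇒ as a loan: wifade
Hasim 'vifaze' matches the inherited outcome exactly, so it is an inherited cognate, not a loan.

inherited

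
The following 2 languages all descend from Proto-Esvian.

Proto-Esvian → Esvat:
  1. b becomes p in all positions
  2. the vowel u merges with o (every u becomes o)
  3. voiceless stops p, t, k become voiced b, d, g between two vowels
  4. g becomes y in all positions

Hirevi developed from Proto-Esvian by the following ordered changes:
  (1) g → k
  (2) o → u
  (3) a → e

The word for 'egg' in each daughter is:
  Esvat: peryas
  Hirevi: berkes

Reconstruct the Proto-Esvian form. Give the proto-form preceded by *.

Position 5: Esvat has a, Hirevi has e. Esvat preserves a here (none of its changes turn any other segment into a), so the proto-segment is *a.
Position 4: Esvat has y, Hirevi has k. Taking the neighbouring segments as reconstructed: Esvat y could go back to *g or *y; Hirevi k could go back to *k or *g — the one source consistent with every daughter is *g.
Continuing position by position gives *bergas; check it forward:
Esvat: start from *bergas.
  rule 1 (unconditioned shift): bergas → pergas
  rule 2: no change — pergas
  rule 3: no change — pergas
  rule 4 (unconditioned shift): pergas → peryas
  ⇒ Esvat peryas
Hirevi: *bergas > berkas > berkes  (by unconditioned shift, vowel merger)
No other proto-form is consistent with every reflex, so the reconstruction is *bergas.

*bergas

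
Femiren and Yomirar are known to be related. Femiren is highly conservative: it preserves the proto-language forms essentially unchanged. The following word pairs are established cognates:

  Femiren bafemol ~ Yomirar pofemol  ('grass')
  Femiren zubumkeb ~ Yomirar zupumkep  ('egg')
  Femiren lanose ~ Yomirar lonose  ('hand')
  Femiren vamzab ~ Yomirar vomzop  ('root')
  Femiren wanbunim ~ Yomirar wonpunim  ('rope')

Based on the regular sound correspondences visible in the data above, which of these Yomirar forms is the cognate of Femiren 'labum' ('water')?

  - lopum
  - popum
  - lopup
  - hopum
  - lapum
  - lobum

lopum

vamzab ~ vomzop — Femiren a corresponds to Yomirar o after a consonant, before a labial obstruent.
zubumkeb ~ zupumkep — Femiren b corresponds to Yomirar p between vowels (before a back vowel).
Applying these to Femiren 'labum':
  labum → lobum   (a→o after a consonant, before a labial obstruent)
  lobum → lopum   (b→p between vowels (before a back vowel))
So the Yomirar cognate is 'lopum'.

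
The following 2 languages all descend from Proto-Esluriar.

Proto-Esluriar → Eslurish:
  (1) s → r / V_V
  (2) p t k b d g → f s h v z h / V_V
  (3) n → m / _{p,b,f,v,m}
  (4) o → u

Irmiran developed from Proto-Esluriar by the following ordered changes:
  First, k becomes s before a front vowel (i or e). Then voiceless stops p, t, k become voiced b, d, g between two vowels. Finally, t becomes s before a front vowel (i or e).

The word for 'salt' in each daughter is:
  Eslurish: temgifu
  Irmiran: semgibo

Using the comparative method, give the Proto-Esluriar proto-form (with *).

*temgipo

Position 7: Eslurish has u, Irmiran has o. Irmiran preserves o here (none of its changes turn any other segment into o), so the proto-segment is *o.
Position 1: Eslurish has t, Irmiran has s. Eslurish preserves t here (none of its changes turn any other segment into t), so the proto-segment is *t.
Position 6: Eslurish has f, Irmiran has b. Taking the neighbouring segments as reconstructed: Eslurish f could go back to *p or *f; Irmiran b could go back to *p or *b — the one source consistent with every daughter is *p.
The remaining positions agree across the daughters. Check the candidate against every language:
Eslurish: start from *temgipo.
  rule 1: no change — temgipo
  rule 2 (intervocalic lenition): temgipo → temgifo
  rule 3: no change — temgifo
  rule 4 (vowel merger): temgifo → temgifu
  ⇒ Eslurish temgifu
Irmiran: start from *temgipo.
  rule 1: no change — temgipo
  rule 2 (intervocalic voicing): temgipo → temgibo
  rule 3 (palatalisation): temgibo → semgibo
  ⇒ Irmiran semgibo
Only *temgipo yields all of Eslurish temgifu, Irmiran semgibo.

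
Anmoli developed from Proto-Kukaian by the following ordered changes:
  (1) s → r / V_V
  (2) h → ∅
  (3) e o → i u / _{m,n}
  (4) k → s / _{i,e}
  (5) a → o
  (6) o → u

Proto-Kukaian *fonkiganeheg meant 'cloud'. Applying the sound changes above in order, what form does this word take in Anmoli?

Anmoli: *fonkiganeheg
  fonkiganeheg (rule 1 does not apply)
  fonkiganeheg → fonkiganeeg   [h-loss]
  fonkiganeeg → funkiganeeg   [pre-nasal raising]
  funkiganeeg → funsiganeeg   [palatalisation]
  funsiganeeg → funsigoneeg   [vowel merger]
  funsigoneeg → funsiguneeg   [vowel merger]
  giving Anmoli funsiguneeg.

funsiguneeg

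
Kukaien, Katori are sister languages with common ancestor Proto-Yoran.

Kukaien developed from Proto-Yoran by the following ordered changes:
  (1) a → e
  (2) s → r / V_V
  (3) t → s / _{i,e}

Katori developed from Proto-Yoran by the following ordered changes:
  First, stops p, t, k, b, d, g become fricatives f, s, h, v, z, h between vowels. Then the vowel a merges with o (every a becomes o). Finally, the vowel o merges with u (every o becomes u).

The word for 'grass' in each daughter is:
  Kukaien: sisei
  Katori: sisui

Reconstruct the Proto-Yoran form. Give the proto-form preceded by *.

Position 4: Kukaien has e, Katori has u. Taking the neighbouring segments as reconstructed: Kukaien e could go back to *a or *e; Katori u could go back to *a or *o or *u — the one source consistent with every daughter is *a.
Position 3: Kukaien has s, Katori has s. Taking the neighbouring segments as reconstructed: Kukaien s can only go back to *t; Katori s could go back to *t or *s — the one source consistent with every daughter is *t.
Continuing position by position gives *sitai; check it forward:
Kukaien: *sitai
  sitai → sitei   [vowel merger]
  sitei (rule 2 does not apply)
  sitei → sisei   [palatalisation]
  giving Kukaien sisei.
Katori: *sitai
  sitai → sisai   [intervocalic lenition]
  sisai → sisoi   [vowel merger]
  sisoi → sisui   [vowel merger]
  giving Katori sisui.
Only *sitai yields all of Kukaien sisei, Katori sisui.

*sitai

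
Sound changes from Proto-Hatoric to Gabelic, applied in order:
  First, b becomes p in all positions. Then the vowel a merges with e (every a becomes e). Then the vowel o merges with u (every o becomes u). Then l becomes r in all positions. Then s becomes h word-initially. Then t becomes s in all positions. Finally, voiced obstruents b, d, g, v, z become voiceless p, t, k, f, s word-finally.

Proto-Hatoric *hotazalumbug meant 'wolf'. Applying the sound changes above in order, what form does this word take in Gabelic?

Gabelic: *hotazalumbug
  hotazalumbug → hotazalumpug   [unconditioned shift]
  hotazalumpug → hotezelumpug   [vowel merger]
  hotezelumpug → hutezelumpug   [vowel merger]
  hutezelumpug → hutezerumpug   [unconditioned shift]
  hutezerumpug (rule 5 does not apply)
  hutezerumpug → husezerumpug   [unconditioned shift]
  husezerumpug → husezerumpuk   [final devoicing]
  giving Gabelic husezerumpuk.

husezerumpuk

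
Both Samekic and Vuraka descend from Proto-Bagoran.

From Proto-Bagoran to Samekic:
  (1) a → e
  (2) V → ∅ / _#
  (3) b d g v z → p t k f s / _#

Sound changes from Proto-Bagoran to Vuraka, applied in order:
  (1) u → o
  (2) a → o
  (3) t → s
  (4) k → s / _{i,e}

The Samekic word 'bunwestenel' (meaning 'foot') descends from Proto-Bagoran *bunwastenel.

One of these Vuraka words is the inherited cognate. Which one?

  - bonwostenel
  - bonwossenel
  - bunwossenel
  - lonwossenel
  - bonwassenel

bonwossenel

Vuraka: start from *bunwastenel.
  rule 1 (vowel merger): bunwastenel → bonwastenel
  rule 2 (vowel merger): bonwastenel → bonwostenel
  rule 3 (unconditioned shift): bonwostenel → bonwossenel
  rule 4: no change — bonwossenel
  ⇒ Vuraka bonwossenel
The other candidates each miss or misapply at least one Vuraka change.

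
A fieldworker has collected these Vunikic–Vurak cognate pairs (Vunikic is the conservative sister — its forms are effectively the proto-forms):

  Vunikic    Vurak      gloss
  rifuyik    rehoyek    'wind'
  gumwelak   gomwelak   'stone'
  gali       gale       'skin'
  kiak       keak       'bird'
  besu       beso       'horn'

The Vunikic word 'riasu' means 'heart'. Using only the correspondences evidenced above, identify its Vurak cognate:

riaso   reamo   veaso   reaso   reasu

kiak ~ keak — Vunikic i corresponds to Vurak e after a consonant, before a back vowel.
besu ~ beso — Vunikic u corresponds to Vurak o word-finally.
Applying these to Vunikic 'riasu':
  riasu → reasu   (i→e after a consonant, before a back vowel)
  reasu → reaso   (u→o word-finally)
So the Vurak cognate is 'reaso'.

reaso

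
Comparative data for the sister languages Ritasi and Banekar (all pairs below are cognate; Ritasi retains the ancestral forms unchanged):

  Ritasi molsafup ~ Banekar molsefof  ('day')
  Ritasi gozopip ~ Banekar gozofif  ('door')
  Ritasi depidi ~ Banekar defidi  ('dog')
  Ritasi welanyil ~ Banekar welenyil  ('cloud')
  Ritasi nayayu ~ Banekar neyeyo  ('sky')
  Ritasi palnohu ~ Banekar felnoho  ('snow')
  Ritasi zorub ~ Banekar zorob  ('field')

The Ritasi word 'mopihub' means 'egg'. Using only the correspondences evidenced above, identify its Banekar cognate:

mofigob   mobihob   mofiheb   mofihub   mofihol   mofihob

mofihob

gozopip ~ gozofif, depidi ~ defidi — Ritasi p corresponds to Banekar f between vowels (before a front vowel).
zorub ~ zorob — Ritasi u corresponds to Banekar o after a consonant, before a labial obstruent.
Applying these to Ritasi 'mopihub':
  mopihub → mofihub   (p→f between vowels (before a front vowel))
  mofihub → mofihob   (u→o after a consonant, before a labial obstruent)
So the Banekar cognate is 'mofihob'.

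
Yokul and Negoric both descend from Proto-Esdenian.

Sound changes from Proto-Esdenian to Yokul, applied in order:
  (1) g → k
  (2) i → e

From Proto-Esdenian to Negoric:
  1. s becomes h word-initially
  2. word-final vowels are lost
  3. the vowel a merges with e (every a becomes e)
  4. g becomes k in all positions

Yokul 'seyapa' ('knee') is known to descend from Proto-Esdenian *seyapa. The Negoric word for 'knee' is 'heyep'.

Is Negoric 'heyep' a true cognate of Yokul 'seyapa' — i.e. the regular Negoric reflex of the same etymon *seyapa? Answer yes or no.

Derive the expected Negoric reflex of *seyapa:
Negoric: *seyapa > heyapa > heyap > heyep  (by debuccalisation, apocope, vowel merger)
Negoric 'heyep' matches the regular reflex exactly, so the pair is cognate.

yes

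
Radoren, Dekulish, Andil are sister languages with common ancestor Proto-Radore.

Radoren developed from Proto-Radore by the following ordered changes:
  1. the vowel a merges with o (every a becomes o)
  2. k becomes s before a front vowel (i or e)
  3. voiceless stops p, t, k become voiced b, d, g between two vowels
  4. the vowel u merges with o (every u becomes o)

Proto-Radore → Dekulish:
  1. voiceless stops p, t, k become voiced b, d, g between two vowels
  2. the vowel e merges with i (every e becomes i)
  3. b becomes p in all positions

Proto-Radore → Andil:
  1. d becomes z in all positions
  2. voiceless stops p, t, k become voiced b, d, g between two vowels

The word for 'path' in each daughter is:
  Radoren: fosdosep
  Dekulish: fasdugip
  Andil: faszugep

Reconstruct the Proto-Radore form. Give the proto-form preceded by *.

*fasdukep

Position 4: Radoren has d, Dekulish has d, Andil has z. Taking the neighbouring segments as reconstructed: Radoren d can only go back to *d; Dekulish d can only go back to *d; Andil z could go back to *d or *z — the one source consistent with every daughter is *d.
Position 6: Radoren has s, Dekulish has g, Andil has g. Taking the neighbouring segments as reconstructed: Radoren s could go back to *k or *s; Dekulish g could go back to *k or *g; Andil g could go back to *k or *g — the one source consistent with every daughter is *k.
This points to *fasdukep. Verify forward in each daughter:
Radoren: start from *fasdukep.
  rule 1 (vowel merger): fasdukep → fosdukep
  rule 2 (palatalisation): fosdukep → fosdusep
  rule 3: no change — fosdusep
  rule 4 (vowel merger): fosdusep → fosdosep
  ⇒ Radoren fosdosep
Dekulish: *fasdukep
  fasdukep → fasdugep   [intervocalic voicing]
  fasdugep → fasdugip   [vowel merger]
  fasdugip (rule 3 does not apply)
  giving Dekulish fasdugip.
Andil: *fasdukep
  fasdukep → faszukep   [unconditioned shift]
  faszukep → faszugep   [intervocalic voicing]
  giving Andil faszugep.
*fasdukep is the unique common source.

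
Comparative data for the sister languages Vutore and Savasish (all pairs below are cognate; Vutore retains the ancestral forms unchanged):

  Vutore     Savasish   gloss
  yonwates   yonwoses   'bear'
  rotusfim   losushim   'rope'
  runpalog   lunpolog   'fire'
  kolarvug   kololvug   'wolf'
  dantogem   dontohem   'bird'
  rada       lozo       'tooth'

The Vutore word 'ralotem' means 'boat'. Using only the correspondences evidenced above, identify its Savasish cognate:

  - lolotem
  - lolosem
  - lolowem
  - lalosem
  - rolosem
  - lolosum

lolosem

rada ~ lozo — Vutore r corresponds to Savasish l word-initially before a back vowel.
yonwates ~ yonwoses, runpalog ~ lunpolog — Vutore a corresponds to Savasish o after a consonant, before a consonant other than r, m, n, p, b, f, v.
yonwates ~ yonwoses — Vutore t corresponds to Savasish s between vowels (before a front vowel).
Applying these to Vutore 'ralotem':
  ralotem → lalotem   (r→l word-initially before a back vowel)
  lalotem → lolotem   (a→o after a consonant, before a consonant other than r, m, n, p, b, f, v)
  lolotem → lolosem   (t→s between vowels (before a front vowel))
So the Savasish cognate is 'lolosem'.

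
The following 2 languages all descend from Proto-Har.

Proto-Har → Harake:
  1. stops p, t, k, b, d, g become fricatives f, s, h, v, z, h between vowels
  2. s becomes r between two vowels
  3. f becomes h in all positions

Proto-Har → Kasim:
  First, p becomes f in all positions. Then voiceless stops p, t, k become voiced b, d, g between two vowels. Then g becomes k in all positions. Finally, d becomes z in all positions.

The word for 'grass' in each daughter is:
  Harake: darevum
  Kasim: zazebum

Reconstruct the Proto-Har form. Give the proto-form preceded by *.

Position 5: Harake has v, Kasim has b. Kasim preserves b here (none of its changes turn any other segment into b), so the proto-segment is *b.
Position 3: Harake has r, Kasim has z. Taking the neighbouring segments as reconstructed: Harake r could go back to *t or *s or *r; Kasim z could go back to *t or *d or *z — the one source consistent with every daughter is *t.
Position 1: Harake has d, Kasim has z. Harake preserves d here (none of its changes turn any other segment into d), so the proto-segment is *d.
Verify the candidate proto-form against each daughter:
Harake: start from *datebum.
  rule 1 (intervocalic lenition): datebum → dasevum
  rule 2 (rhotacism): dasevum → darevum
  rule 3: no change — darevum
  ⇒ Harake darevum
Kasim: start from *datebum.
  rule 1: no change — datebum
  rule 2 (intervocalic voicing): datebum → dadebum
  rule 3: no change — dadebum
  rule 4 (unconditioned shift): dadebum → zazebum
  ⇒ Kasim zazebum
*datebum is the unique common source.

*datebum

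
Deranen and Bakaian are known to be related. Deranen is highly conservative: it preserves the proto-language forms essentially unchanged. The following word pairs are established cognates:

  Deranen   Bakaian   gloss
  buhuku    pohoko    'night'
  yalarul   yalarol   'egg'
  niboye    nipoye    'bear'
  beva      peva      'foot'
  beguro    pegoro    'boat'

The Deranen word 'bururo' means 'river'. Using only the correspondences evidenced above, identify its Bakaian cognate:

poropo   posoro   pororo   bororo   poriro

buhuku ~ pohoko — Deranen b corresponds to Bakaian p word-initially before a back vowel.
beguro ~ pegoro — Deranen u corresponds to Bakaian o after a consonant, before r.
Applying these to Deranen 'bururo':
  bururo → pururo   (b→p word-initially before a back vowel)
  pururo → poruro   (u→o after a consonant, before r)
  poruro → pororo   (u→o after a consonant, before r)
So the Bakaian cognate is 'pororo'.

pororo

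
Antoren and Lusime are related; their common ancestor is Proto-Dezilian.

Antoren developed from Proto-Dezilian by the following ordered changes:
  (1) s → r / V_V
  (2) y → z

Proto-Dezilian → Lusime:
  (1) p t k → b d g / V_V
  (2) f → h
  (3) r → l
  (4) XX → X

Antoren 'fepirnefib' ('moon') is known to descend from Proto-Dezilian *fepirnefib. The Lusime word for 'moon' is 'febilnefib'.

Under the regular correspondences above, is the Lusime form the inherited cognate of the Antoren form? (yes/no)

Derive the expected Lusime reflex of *fepirnefib:
Lusime: *fepirnefib > febirnefib > hebirnehib > hebilnehib  (by intervocalic voicing, unconditioned shift, unconditioned shift)
The regular Lusime reflex would be 'hebilnehib', but the attested form is 'febilnefib'. The correspondence is irregular, so they are not cognates (the Lusime form has a different source).

no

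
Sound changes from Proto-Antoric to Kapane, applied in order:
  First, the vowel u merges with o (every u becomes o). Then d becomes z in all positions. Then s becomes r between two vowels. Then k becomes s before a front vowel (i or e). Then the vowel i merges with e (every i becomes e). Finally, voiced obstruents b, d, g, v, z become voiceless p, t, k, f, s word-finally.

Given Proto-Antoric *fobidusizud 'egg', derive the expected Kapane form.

Kapane: *fobidusizud > fobidosizod > fobizosizoz > fobizorizoz > fobezorezoz > fobezorezos  (by vowel merger, unconditioned shift, rhotacism, vowel merger, final devoicing)

fobezorezos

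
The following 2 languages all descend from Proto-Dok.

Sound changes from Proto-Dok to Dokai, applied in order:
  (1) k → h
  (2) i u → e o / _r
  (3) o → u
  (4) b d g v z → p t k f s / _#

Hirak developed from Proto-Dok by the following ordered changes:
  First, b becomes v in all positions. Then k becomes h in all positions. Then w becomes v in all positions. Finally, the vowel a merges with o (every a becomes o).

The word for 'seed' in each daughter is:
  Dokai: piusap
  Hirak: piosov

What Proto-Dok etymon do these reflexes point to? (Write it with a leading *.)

Position 6: Dokai has p, Hirak has v. Taking the neighbouring segments as reconstructed: Dokai p could go back to *p or *b; Hirak v could go back to *b or *v or *w — the one source consistent with every daughter is *b.
Position 3: Dokai has u, Hirak has o. Taking the neighbouring segments as reconstructed: Dokai u could go back to *o or *u; Hirak o could go back to *a or *o — the one source consistent with every daughter is *o.
Position 5: Dokai has a, Hirak has o. Dokai preserves a here (none of its changes turn any other segment into a), so the proto-segment is *a.
The remaining positions agree across the daughters. Check the candidate against every language:
Dokai: start from *piosab.
  rule 1: no change — piosab
  rule 2: no change — piosab
  rule 3 (vowel merger): piosab → piusab
  rule 4 (final devoicing): piusab → piusap
  ⇒ Dokai piusap
Hirak: start from *piosab.
  rule 1 (unconditioned shift): piosab → piosav
  rule 2: no change — piosav
  rule 3: no change — piosav
  rule 4 (vowel merger): piosav → piosov
  ⇒ Hirak piosov
No other proto-form is consistent with every reflex, so the reconstruction is *piosab.

*piosab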